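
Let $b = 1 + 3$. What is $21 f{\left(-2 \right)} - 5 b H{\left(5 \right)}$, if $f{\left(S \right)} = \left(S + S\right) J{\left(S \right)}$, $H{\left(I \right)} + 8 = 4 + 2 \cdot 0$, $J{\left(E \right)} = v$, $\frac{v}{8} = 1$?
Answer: $-53760$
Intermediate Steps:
$v = 8$ ($v = 8 \cdot 1 = 8$)
$b = 4$
$J{\left(E \right)} = 8$
$H{\left(I \right)} = -4$ ($H{\left(I \right)} = -8 + \left(4 + 2 \cdot 0\right) = -8 + \left(4 + 0\right) = -8 + 4 = -4$)
$f{\left(S \right)} = 16 S$ ($f{\left(S \right)} = \left(S + S\right) 8 = 2 S 8 = 16 S$)
$21 f{\left(-2 \right)} - 5 b H{\left(5 \right)} = 21 \cdot 16 \left(-2\right) \left(-5\right) 4 \left(-4\right) = 21 \left(-32\right) \left(\left(-20\right) \left(-4\right)\right) = \left(-672\right) 80 = -53760$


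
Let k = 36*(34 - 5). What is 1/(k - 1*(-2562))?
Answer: 1/3606 ≈ 0.00027732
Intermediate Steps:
k = 1044 (k = 36*29 = 1044)
1/(k - 1*(-2562)) = 1/(1044 - 1*(-2562)) = 1/(1044 + 2562) = 1/3606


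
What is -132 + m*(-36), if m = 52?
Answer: -2004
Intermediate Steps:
-132 + m*(-36) = -132 + 52*(-36) = -132 - 1872 = -2004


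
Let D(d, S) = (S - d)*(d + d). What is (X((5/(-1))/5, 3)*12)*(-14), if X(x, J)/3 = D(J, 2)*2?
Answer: 6048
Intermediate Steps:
D(d, S) = 2*d*(S - d) (D(d, S) = (S - d)*(2*d) = 2*d*(S - d))
X(x, J) = 12*J*(2 - J) (X(x, J) = 3*((2*J*(2 - J))*2) = 3*(4*J*(2 - J)) = 12*J*(2 - J))
(X((5/(-1))/5, 3)*12)*(-14) = ((12*3*(2 - 1*3))*12)*(-14) = ((12*3*(2 - 3))*12)*(-14) = ((12*3*(-1))*12)*(-14) = -36*12*(-14) = -432*(-14) = 6048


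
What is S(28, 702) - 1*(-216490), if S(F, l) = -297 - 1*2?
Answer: 216191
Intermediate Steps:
S(F, l) = -299 (S(F, l) = -297 - 2 = -299)
S(28, 702) - 1*(-216490) = -299 - 1*(-216490) = -299 + 216490 = 216191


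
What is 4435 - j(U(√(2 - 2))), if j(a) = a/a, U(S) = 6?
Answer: 4434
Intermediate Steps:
j(a) = 1
4435 - j(U(√(2 - 2))) = 4435 - 1*1 = 4435 - 1 = 4434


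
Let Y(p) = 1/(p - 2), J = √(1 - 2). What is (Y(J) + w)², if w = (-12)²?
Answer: (718 - I)²/25 ≈ 20621.0 - 57.44*I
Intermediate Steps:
J = I (J = √(-1) = I ≈ 1.0*I)
w = 144
Y(p) = 1/(-2 + p)
(Y(J) + w)² = (1/(-2 + I) + 144)² = ((-2 - I)/5 + 144)² = (144 + (-2 - I)/5)²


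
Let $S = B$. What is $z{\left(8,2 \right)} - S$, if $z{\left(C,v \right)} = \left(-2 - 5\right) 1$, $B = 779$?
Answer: $-786$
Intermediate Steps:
$S = 779$
$z{\left(C,v \right)} = -7$ ($z{\left(C,v \right)} = \left(-7\right) 1 = -7$)
$z{\left(8,2 \right)} - S = -7 - 779 = -786$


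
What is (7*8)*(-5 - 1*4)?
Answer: -504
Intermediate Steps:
(7*8)*(-5 - 1*4) = 56*(-5 - 4) = 56*(-9) = -504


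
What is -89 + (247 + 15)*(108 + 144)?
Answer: 65935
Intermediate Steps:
-89 + (247 + 15)*(108 + 144) = -89 + 262*252 = -89 + 66024 = 65935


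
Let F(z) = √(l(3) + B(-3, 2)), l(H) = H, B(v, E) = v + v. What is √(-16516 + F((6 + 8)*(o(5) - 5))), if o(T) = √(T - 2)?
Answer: √(-16516 + I*√3) ≈ 0.0067 + 128.51*I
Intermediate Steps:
B(v, E) = 2*v
o(T) = √(-2 + T)
F(z) = I*√3 (F(z) = √(3 + 2*(-3)) = √(3 - 6) = √(-3) = I*√3)
√(-16516 + F((6 + 8)*(o(5) - 5))) = √(-16516 + I*√3)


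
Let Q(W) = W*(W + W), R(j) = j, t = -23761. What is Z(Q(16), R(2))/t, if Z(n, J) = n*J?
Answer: -1024/23761 ≈ -0.043096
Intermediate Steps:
Q(W) = 2*W² (Q(W) = W*(2*W) = 2*W²)
Z(n, J) = J*n
Z(Q(16), R(2))/t = (2*(2*16²))/(-23761) = (2*(2*256))*(-1/23761) = (2*512)*(-1/23761) = 1024*(-1/23761) = -1024/23761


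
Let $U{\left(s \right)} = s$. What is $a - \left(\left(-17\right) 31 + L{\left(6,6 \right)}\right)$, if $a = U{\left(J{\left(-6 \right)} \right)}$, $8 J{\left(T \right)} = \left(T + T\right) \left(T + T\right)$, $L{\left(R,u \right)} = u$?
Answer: $539$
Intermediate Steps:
$J{\left(T \right)} = \frac{T^{2}}{2}$ ($J{\left(T \right)} = \frac{\left(T + T\right) \left(T + T\right)}{8} = \frac{2 T 2 T}{8} = \frac{4 T^{2}}{8} = \frac{T^{2}}{2}$)
$a = 18$ ($a = \frac{\left(-6\right)^{2}}{2} = \frac{1}{2} \cdot 36 = 18$)
$a - \left(\left(-17\right) 31 + L{\left(6,6 \right)}\right) = 18 - \left(\left(-17\right) 31 + 6\right) = 18 - \left(-527 + 6\right) = 18 - -521 = 18 + 521 = 539$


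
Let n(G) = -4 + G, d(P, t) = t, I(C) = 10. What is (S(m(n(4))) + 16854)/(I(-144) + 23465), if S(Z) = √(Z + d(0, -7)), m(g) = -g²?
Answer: 5618/7825 + I*√7/23475 ≈ 0.71796 + 0.00011271*I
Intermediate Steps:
S(Z) = √(-7 + Z) (S(Z) = √(Z - 7) = √(-7 + Z))
(S(m(n(4))) + 16854)/(I(-144) + 23465) = (√(-7 - (-4 + 4)²) + 16854)/(10 + 23465) = (√(-7 - 1*0²) + 16854)/23475 = (√(-7 - 1*0) + 16854)*(1/23475) = (√(-7 + 0) + 16854)*(1/23475) = (√(-7) + 16854)*(1/23475) = (I*√7 + 16854)*(1/23475) = (16854 + I*√7)*(1/23475) = 5618/7825 + I*√7/23475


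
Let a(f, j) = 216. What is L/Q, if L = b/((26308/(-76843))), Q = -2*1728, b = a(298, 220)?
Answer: 76843/420928 ≈ 0.18256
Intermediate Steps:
b = 216
Q = -3456
L = -4149522/6577 (L = 216/((26308/(-76843))) = 216/((26308*(-1/76843))) = 216/(-26308/76843) = 216*(-76843/26308) = -4149522/6577 ≈ -630.91)
L/Q = -4149522/6577/(-3456) = -4149522/6577*(-1/3456) = 76843/420928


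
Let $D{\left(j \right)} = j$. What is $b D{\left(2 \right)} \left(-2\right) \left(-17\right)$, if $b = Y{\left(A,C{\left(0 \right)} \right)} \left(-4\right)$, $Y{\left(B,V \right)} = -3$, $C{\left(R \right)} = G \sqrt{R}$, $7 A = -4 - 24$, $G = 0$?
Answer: $816$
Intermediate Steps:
$A = -4$ ($A = \frac{-4 - 24}{7} = \frac{1}{7} \left(-28\right) = -4$)
$C{\left(R \right)} = 0$ ($C{\left(R \right)} = 0 \sqrt{R} = 0$)
$b = 12$ ($b = \left(-3\right) \left(-4\right) = 12$)
$b D{\left(2 \right)} \left(-2\right) \left(-17\right) = 12 \cdot 2 \left(-2\right) \left(-17\right) = 12 \left(-4\right) \left(-17\right) = \left(-48\right) \left(-17\right) = 816$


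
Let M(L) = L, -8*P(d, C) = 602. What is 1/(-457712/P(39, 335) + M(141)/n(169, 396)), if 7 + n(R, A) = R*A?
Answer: 20142017/122514898057 ≈ 0.00016440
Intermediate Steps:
P(d, C) = -301/4 (P(d, C) = -⅛*602 = -301/4)
n(R, A) = -7 + A*R (n(R, A) = -7 + R*A = -7 + A*R)
1/(-457712/P(39, 335) + M(141)/n(169, 396)) = 1/(-457712/(-301/4) + 141/(-7 + 396*169)) = 1/(-457712*(-4/301) + 141/(-7 + 66924)) = 1/(1830848/301 + 141/66917) = 1/(122514898057/20142017) = 20142017/122514898057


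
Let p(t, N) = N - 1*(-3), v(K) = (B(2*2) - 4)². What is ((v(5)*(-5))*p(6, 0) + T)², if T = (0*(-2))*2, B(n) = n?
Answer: 0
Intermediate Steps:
v(K) = 0 (v(K) = (2*2 - 4)² = (4 - 4)² = 0² = 0)
p(t, N) = 3 + N (p(t, N) = N + 3 = 3 + N)
T = 0 (T = 0*2 = 0)
((v(5)*(-5))*p(6, 0) + T)² = ((0*(-5))*(3 + 0) + 0)² = (0*3 + 0)² = (0 + 0)² = 0² = 0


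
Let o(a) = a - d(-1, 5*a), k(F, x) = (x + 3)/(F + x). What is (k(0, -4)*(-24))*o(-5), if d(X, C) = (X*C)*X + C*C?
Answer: 3630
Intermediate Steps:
d(X, C) = C² + C*X² (d(X, C) = (C*X)*X + C² = C*X² + C² = C² + C*X²)
k(F, x) = (3 + x)/(F + x)
o(a) = a - 5*a*(1 + 5*a) (o(a) = a - 5*a*(5*a + (-1)²) = a - 5*a*(5*a + 1) = a - 5*a*(1 + 5*a))
(k(0, -4)*(-24))*o(-5) = (((3 - 4)/(0 - 4))*(-24))*(-5*(-4 - 25*(-5))) = ((-1/(-4))*(-24))*(-5*(-4 + 125)) = (-¼*(-1)*(-24))*(-5*121) = ((¼)*(-24))*(-605) = -6*(-605) = 3630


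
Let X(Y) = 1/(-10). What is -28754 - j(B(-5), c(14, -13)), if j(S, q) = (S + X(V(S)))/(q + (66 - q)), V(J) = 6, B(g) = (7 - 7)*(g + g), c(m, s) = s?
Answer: -18977639/660 ≈ -28754.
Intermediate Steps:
B(g) = 0 (B(g) = 0*(2*g) = 0)
X(Y) = -⅒
j(S, q) = -1/660 + S/66 (j(S, q) = (S - ⅒)/(q + (66 - q)) = (-⅒ + S)/66 = (-⅒ + S)*(1/66) = -1/660 + S/66)
-28754 - j(B(-5), c(14, -13)) = -28754 - (-1/660 + (1/66)*0) = -28754 - (-1/660 + 0) = -28754 - 1*(-1/660) = -28754 + 1/660 = -18977639/660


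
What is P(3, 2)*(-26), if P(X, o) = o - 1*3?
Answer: 26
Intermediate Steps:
P(X, o) = -3 + o (P(X, o) = o - 3 = -3 + o)
P(3, 2)*(-26) = (-3 + 2)*(-26) = -1*(-26) = 26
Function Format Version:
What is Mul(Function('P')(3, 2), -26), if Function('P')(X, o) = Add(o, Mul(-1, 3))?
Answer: 26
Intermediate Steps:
Function('P')(X, o) = Add(-3, o) (Function('P')(X, o) = Add(o, -3) = Add(-3, o))
Mul(Function('P')(3, 2), -26) = Mul(Add(-3, 2), -26) = Mul(-1, -26) = 26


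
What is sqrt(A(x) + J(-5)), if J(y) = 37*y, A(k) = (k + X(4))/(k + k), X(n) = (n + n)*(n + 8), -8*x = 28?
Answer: 5*I*sqrt(1554)/14 ≈ 14.079*I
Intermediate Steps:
x = -7/2 (x = -1/8*28 = -7/2 ≈ -3.5000)
X(n) = 2*n*(8 + n) (X(n) = (2*n)*(8 + n) = 2*n*(8 + n))
A(k) = (96 + k)/(2*k) (A(k) = (k + 2*4*(8 + 4))/(k + k) = (k + 2*4*12)/((2*k)) = (k + 96)*(1/(2*k)) = (96 + k)*(1/(2*k)) = (96 + k)/(2*k))
sqrt(A(x) + J(-5)) = sqrt((96 - 7/2)/(2*(-7/2)) + 37*(-5)) = sqrt((1/2)*(-2/7)*(185/2) - 185) = sqrt(-185/14 - 185) = sqrt(-2775/14) = 5*I*sqrt(1554)/14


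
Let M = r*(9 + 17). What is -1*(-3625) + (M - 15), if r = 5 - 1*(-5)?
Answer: 3870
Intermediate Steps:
r = 10 (r = 5 + 5 = 10)
M = 260 (M = 10*(9 + 17) = 10*26 = 260)
-1*(-3625) + (M - 15) = -1*(-3625) + (260 - 15) = 3625 + 245 = 3870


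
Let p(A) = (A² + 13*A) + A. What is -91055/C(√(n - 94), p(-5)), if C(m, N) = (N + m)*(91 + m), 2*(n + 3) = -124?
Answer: 12911599/614432 + 418853*I*√159/1843296 ≈ 21.014 + 2.8653*I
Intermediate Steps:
n = -65 (n = -3 + (½)*(-124) = -3 - 62 = -65)
p(A) = A² + 14*A
C(m, N) = (91 + m)*(N + m)
-91055/C(√(n - 94), p(-5)) = -91055/((√(-65 - 94))² + 91*(-5*(14 - 5)) + 91*√(-65 - 94) + (-5*(14 - 5))*√(-65 - 94)) = -91055/((√(-159))² + 91*(-5*9) + 91*√(-159) + (-5*9)*√(-159)) = -91055/((I*√159)² + 91*(-45) + 91*(I*√159) - 45*I*√159) = -91055/(-159 - 4095 + 91*I*√159 - 45*I*√159) = -91055/(-4254 + 46*I*√159)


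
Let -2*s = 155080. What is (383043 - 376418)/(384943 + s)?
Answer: 6625/307403 ≈ 0.021552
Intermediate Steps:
s = -77540 (s = -½*155080 = -77540)
(383043 - 376418)/(384943 + s) = (383043 - 376418)/(384943 - 77540) = 6625/307403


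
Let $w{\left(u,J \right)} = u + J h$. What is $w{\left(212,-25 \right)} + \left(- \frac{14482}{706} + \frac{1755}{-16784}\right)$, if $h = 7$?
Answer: $\frac{97063365}{5924752} \approx 16.383$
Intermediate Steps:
$w{\left(u,J \right)} = u + 7 J$ ($w{\left(u,J \right)} = u + J 7 = u + 7 J$)
$w{\left(212,-25 \right)} + \left(- \frac{14482}{706} + \frac{1755}{-16784}\right) = \left(212 + 7 \left(-25\right)\right) + \left(- \frac{14482}{706} + \frac{1755}{-16784}\right) = \left(212 - 175\right) + \left(\left(-14482\right) \frac{1}{706} + 1755 \left(- \frac{1}{16784}\right)\right) = 37 - \frac{122152459}{5924752} = \frac{97063365}{5924752}$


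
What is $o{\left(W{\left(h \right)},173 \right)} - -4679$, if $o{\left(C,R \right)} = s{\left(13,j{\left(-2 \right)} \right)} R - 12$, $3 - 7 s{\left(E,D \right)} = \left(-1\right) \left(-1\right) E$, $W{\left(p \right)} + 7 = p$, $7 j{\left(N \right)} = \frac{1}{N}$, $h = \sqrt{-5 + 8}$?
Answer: $\frac{30939}{7} \approx 4419.9$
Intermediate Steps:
$h = \sqrt{3} \approx 1.732$
$j{\left(N \right)} = \frac{1}{7 N}$
$W{\left(p \right)} = -7 + p$
$s{\left(E,D \right)} = \frac{3}{7} - \frac{E}{7}$ ($s{\left(E,D \right)} = \frac{3}{7} - \frac{\left(-1\right) \left(-1\right) E}{7} = \frac{3}{7} - \frac{1 E}{7} = \frac{3}{7} - \frac{E}{7}$)
$o{\left(C,R \right)} = -12 - \frac{10 R}{7}$ ($o{\left(C,R \right)} = \left(\frac{3}{7} - \frac{13}{7}\right) R - 12 = - \frac{10 R}{7} - 12 = -12 - \frac{10 R}{7}$)
$o{\left(W{\left(h \right)},173 \right)} - -4679 = \left(-12 - \frac{1730}{7}\right) - -4679 = \left(-12 - \frac{1730}{7}\right) + 4679 = - \frac{1814}{7} + 4679 = \frac{30939}{7}$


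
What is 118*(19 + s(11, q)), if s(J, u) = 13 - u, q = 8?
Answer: 2832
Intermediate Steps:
118*(19 + s(11, q)) = 118*(19 + (13 - 1*8)) = 118*(19 + (13 - 8)) = 118*(19 + 5) = 118*24 = 2832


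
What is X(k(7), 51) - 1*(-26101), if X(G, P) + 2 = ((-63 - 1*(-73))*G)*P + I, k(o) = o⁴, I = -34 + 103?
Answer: 1250678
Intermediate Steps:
I = 69
X(G, P) = 67 + 10*G*P (X(G, P) = -2 + (((-63 - 1*(-73))*G)*P + 69) = -2 + (((-63 + 73)*G)*P + 69) = -2 + ((10*G)*P + 69) = -2 + (10*G*P + 69) = -2 + (69 + 10*G*P) = 67 + 10*G*P)
X(k(7), 51) - 1*(-26101) = (67 + 10*7⁴*51) - 1*(-26101) = (67 + 10*2401*51) + 26101 = (67 + 1224510) + 26101 = 1224577 + 26101 = 1250678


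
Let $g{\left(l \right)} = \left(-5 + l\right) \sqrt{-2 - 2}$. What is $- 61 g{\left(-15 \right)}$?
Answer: $2440 i \approx 2440.0 i$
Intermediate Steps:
$g{\left(l \right)} = 2 i \left(-5 + l\right)$ ($g{\left(l \right)} = \left(-5 + l\right) \sqrt{-4} = \left(-5 + l\right) 2 i = 2 i \left(-5 + l\right)$)
$- 61 g{\left(-15 \right)} = - 61 \cdot 2 i \left(-5 - 15\right) = - 61 \cdot 2 i \left(-20\right) = - 61 \left(- 40 i\right) = 2440 i$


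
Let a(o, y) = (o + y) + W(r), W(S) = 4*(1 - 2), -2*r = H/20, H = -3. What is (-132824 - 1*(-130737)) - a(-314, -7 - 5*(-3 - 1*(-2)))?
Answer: -1767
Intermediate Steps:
r = 3/40 (r = -(-3)/(2*20) = -1/2*(-3/20) = 3/40 ≈ 0.075000)
W(S) = -4 (W(S) = 4*(-1) = -4)
a(o, y) = -4 + o + y (a(o, y) = (o + y) - 4 = -4 + o + y)
(-132824 - 1*(-130737)) - a(-314, -7 - 5*(-3 - 1*(-2))) = (-132824 - 1*(-130737)) - (-4 - 314 + (-7 - 5*(-3 - 1*(-2)))) = (-132824 + 130737) - (-4 - 314 + (-7 - 5*(-3 + 2))) = -2087 - (-4 - 314 + (-7 - 5*(-1))) = -2087 - (-4 - 314 + (-7 + 5)) = -2087 - (-4 - 314 - 2) = -2087 - 1*(-320) = -2087 + 320 = -1767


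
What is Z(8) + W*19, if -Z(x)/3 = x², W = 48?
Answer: 720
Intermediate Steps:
Z(x) = -3*x²
Z(8) + W*19 = -3*8² + 48*19 = -3*64 + 912 = -192 + 912 = 720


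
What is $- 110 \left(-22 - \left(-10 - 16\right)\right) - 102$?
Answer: $-542$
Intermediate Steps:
$- 110 \left(-22 - \left(-10 - 16\right)\right) - 102 = - 110 \left(-22 - -26\right) - 102 = - 110 \left(-22 + 26\right) - 102 = \left(-110\right) 4 - 102 = -440 - 102 = -542$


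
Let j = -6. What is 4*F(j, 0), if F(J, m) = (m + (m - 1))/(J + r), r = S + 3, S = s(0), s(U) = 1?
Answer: 2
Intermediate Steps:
S = 1
r = 4 (r = 1 + 3 = 4)
F(J, m) = (-1 + 2*m)/(4 + J) (F(J, m) = (m + (m - 1))/(J + 4) = (m + (-1 + m))/(4 + J) = (-1 + 2*m)/(4 + J))
4*F(j, 0) = 4*((-1 + 2*0)/(4 - 6)) = 4*((-1 + 0)/(-2)) = 4*(-½*(-1)) = 4*(½) = 2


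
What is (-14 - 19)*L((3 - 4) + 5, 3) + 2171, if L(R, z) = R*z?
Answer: 1775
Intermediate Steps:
(-14 - 19)*L((3 - 4) + 5, 3) + 2171 = (-14 - 19)*(((3 - 4) + 5)*3) + 2171 = -33*(-1 + 5)*3 + 2171 = -132*3 + 2171 = -33*12 + 2171 = -396 + 2171 = 1775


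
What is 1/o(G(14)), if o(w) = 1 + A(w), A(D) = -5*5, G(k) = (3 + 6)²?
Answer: -1/24 ≈ -0.041667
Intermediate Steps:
G(k) = 81 (G(k) = 9² = 81)
A(D) = -25
o(w) = -24 (o(w) = 1 - 25 = -24)
1/o(G(14)) = 1/(-24) = -1/24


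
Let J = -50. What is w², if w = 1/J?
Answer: 1/2500 ≈ 0.00040000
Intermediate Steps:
w = -1/50 (w = 1/(-50) = -1/50 ≈ -0.020000)
w² = (-1/50)² = 1/2500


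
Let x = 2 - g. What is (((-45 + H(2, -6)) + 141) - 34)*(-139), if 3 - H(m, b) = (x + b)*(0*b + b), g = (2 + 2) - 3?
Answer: -4865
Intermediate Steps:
g = 1 (g = 4 - 3 = 1)
x = 1 (x = 2 - 1*1 = 2 - 1 = 1)
H(m, b) = 3 - b*(1 + b) (H(m, b) = 3 - (1 + b)*(0*b + b) = 3 - (1 + b)*(0 + b) = 3 - (1 + b)*b = 3 - b*(1 + b))
(((-45 + H(2, -6)) + 141) - 34)*(-139) = (((-45 + (3 - 1*(-6) - 1*(-6)²)) + 141) - 34)*(-139) = (((-45 + (3 + 6 - 1*36)) + 141) - 34)*(-139) = (((-45 + (3 + 6 - 36)) + 141) - 34)*(-139) = (((-45 - 27) + 141) - 34)*(-139) = ((-72 + 141) - 34)*(-139) = (69 - 34)*(-139) = 35*(-139) = -4865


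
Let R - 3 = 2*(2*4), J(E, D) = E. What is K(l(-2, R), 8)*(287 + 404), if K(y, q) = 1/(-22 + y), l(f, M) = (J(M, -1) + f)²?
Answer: 691/267 ≈ 2.5880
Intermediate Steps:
R = 19 (R = 3 + 2*(2*4) = 3 + 2*8 = 3 + 16 = 19)
l(f, M) = (M + f)²
K(l(-2, R), 8)*(287 + 404) = (287 + 404)/(-22 + (19 - 2)²) = 691/(-22 + 17²) = 691/(-22 + 289) = 691/267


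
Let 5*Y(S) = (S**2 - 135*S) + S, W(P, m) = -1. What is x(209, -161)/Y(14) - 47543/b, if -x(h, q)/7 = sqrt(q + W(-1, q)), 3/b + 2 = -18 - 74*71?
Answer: 83580594 + 3*I*sqrt(2)/16 ≈ 8.3581e+7 + 0.26516*I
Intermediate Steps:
b = -1/1758 (b = 3/(-2 + (-18 - 74*71)) = 3/(-2 + (-18 - 5254)) = 3/(-2 - 5272) = 3/(-5274) = 3*(-1/5274) = -1/1758 ≈ -0.00056883)
Y(S) = -134*S/5 + S**2/5 (Y(S) = ((S**2 - 135*S) + S)/5 = (S**2 - 134*S)/5 = -134*S/5 + S**2/5)
x(h, q) = -7*sqrt(-1 + q) (x(h, q) = -7*sqrt(q - 1) = -7*sqrt(-1 + q))
x(209, -161)/Y(14) - 47543/b = (-7*sqrt(-1 - 161))/(((1/5)*14*(-134 + 14))) - 47543/(-1/1758) = (-63*I*sqrt(2))/(((1/5)*14*(-120))) - 47543*(-1758) = -63*I*sqrt(2)/(-336) + 83580594 = -63*I*sqrt(2)*(-1/336) + 83580594 = 3*I*sqrt(2)/16 + 83580594 = 83580594 + 3*I*sqrt(2)/16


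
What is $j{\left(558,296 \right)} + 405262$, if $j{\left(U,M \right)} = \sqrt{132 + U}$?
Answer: $405262 + \sqrt{690} \approx 4.0529 \cdot 10^{5}$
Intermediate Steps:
$j{\left(558,296 \right)} + 405262 = \sqrt{132 + 558} + 405262 = \sqrt{690} + 405262 = 405262 + \sqrt{690}$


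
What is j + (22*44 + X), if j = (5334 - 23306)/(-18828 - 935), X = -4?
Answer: 19069504/19763 ≈ 964.91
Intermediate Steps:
j = 17972/19763 (j = -17972/(-19763) = -17972*(-1/19763) = 17972/19763 ≈ 0.90938)
j + (22*44 + X) = 17972/19763 + (22*44 - 4) = 17972/19763 + (968 - 4) = 17972/19763 + 964 = 19069504/19763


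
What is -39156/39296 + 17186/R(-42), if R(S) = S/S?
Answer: 168825475/9824 ≈ 17185.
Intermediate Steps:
R(S) = 1
-39156/39296 + 17186/R(-42) = -39156/39296 + 17186/1 = -39156*1/39296 + 17186*1 = -9789/9824 + 17186 = 168825475/9824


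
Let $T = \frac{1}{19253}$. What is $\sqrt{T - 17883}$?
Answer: $\frac{i \sqrt{6628834815694}}{19253} \approx 133.73 i$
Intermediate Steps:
$T = \frac{1}{19253} \approx 5.194 \cdot 10^{-5}$
$\sqrt{T - 17883} = \sqrt{\frac{1}{19253} - 17883} = \sqrt{- \frac{344301398}{19253}} = \frac{i \sqrt{6628834815694}}{19253}$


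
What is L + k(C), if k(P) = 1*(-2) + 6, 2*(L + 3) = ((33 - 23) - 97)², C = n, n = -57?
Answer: 7571/2 ≈ 3785.5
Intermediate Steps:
C = -57
L = 7563/2 (L = -3 + ((33 - 23) - 97)²/2 = -3 + (10 - 97)²/2 = -3 + (½)*(-87)² = -3 + (½)*7569 = -3 + 7569/2 = 7563/2 ≈ 3781.5)
k(P) = 4 (k(P) = -2 + 6 = 4)
L + k(C) = 7563/2 + 4 = 7571/2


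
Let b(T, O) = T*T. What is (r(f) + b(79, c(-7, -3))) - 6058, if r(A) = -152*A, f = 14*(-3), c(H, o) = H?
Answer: 6567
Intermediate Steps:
b(T, O) = T**2
f = -42
(r(f) + b(79, c(-7, -3))) - 6058 = (-152*(-42) + 79**2) - 6058 = (6384 + 6241) - 6058 = 12625 - 6058 = 6567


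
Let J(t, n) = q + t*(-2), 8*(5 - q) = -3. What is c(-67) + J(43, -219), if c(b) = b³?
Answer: -2406749/8 ≈ -3.0084e+5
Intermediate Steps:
q = 43/8 (q = 5 - ⅛*(-3) = 5 + 3/8 = 43/8 ≈ 5.3750)
J(t, n) = 43/8 - 2*t (J(t, n) = 43/8 + t*(-2) = 43/8 - 2*t)
c(-67) + J(43, -219) = (-67)³ + (43/8 - 2*43) = -300763 + (43/8 - 86) = -300763 - 645/8 = -2406749/8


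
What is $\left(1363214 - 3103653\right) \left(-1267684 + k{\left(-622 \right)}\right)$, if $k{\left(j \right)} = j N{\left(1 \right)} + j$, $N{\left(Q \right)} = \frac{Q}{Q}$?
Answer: $2208491779392$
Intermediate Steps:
$N{\left(Q \right)} = 1$
$k{\left(j \right)} = 2 j$ ($k{\left(j \right)} = j 1 + j = j + j = 2 j$)
$\left(1363214 - 3103653\right) \left(-1267684 + k{\left(-622 \right)}\right) = \left(1363214 - 3103653\right) \left(-1267684 + 2 \left(-622\right)\right) = - 1740439 \left(-1267684 - 1244\right) = \left(-1740439\right) \left(-1268928\right) = 2208491779392$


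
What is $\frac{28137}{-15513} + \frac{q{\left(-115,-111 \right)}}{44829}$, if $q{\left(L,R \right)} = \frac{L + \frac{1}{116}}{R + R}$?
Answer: $- \frac{10827390094663}{5969590665768} \approx -1.8138$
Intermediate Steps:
$q{\left(L,R \right)} = \frac{\frac{1}{116} + L}{2 R}$ ($q{\left(L,R \right)} = \frac{L + \frac{1}{116}}{2 R} = \left(\frac{1}{116} + L\right) \frac{1}{2 R} = \frac{\frac{1}{116} + L}{2 R}$)
$\frac{28137}{-15513} + \frac{q{\left(-115,-111 \right)}}{44829} = \frac{28137}{-15513} + \frac{\frac{1}{232} \frac{1}{-111} \left(1 + 116 \left(-115\right)\right)}{44829} = 28137 \left(- \frac{1}{15513}\right) + \frac{1}{232} \left(- \frac{1}{111}\right) \left(1 - 13340\right) \frac{1}{44829} = - \frac{9379}{5171} + \frac{1}{232} \left(- \frac{1}{111}\right) \left(-13339\right) \frac{1}{44829} = - \frac{9379}{5171} + \frac{13339}{25752} \cdot \frac{1}{44829} = - \frac{9379}{5171} + \frac{13339}{1154436408} = - \frac{10827390094663}{5969590665768}$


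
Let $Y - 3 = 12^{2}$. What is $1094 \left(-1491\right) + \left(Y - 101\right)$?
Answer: $-1631108$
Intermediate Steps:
$Y = 147$ ($Y = 3 + 12^{2} = 3 + 144 = 147$)
$1094 \left(-1491\right) + \left(Y - 101\right) = 1094 \left(-1491\right) + \left(147 - 101\right) = -1631154 + \left(147 - 101\right) = -1631154 + 46 = -1631108$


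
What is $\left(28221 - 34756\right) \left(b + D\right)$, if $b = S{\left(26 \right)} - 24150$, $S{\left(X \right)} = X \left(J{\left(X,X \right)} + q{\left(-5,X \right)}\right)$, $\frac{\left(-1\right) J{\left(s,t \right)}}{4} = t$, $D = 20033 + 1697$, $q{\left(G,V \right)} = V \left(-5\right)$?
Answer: $55573640$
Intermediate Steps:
$q{\left(G,V \right)} = - 5 V$
$D = 21730$
$J{\left(s,t \right)} = - 4 t$
$S{\left(X \right)} = - 9 X^{2}$ ($S{\left(X \right)} = X \left(- 4 X - 5 X\right) = X \left(- 9 X\right) = - 9 X^{2}$)
$b = -30234$ ($b = - 9 \cdot 26^{2} - 24150 = \left(-9\right) 676 - 24150 = -6084 - 24150 = -30234$)
$\left(28221 - 34756\right) \left(b + D\right) = \left(28221 - 34756\right) \left(-30234 + 21730\right) = \left(-6535\right) \left(-8504\right) = 55573640$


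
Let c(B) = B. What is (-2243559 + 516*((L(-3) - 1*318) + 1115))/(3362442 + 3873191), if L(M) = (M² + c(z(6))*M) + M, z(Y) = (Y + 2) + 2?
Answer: -1844691/7235633 ≈ -0.25495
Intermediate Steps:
z(Y) = 4 + Y (z(Y) = (2 + Y) + 2 = 4 + Y)
L(M) = M² + 11*M (L(M) = (M² + (4 + 6)*M) + M = (M² + 10*M) + M = M² + 11*M)
(-2243559 + 516*((L(-3) - 1*318) + 1115))/(3362442 + 3873191) = (-2243559 + 516*((-3*(11 - 3) - 1*318) + 1115))/(3362442 + 3873191) = (-2243559 + 516*((-3*8 - 318) + 1115))/7235633 = (-2243559 + 516*((-24 - 318) + 1115))*(1/7235633) = (-2243559 + 516*(-342 + 1115))*(1/7235633) = (-2243559 + 516*773)*(1/7235633) = (-2243559 + 398868)*(1/7235633) = -1844691*1/7235633 = -1844691/7235633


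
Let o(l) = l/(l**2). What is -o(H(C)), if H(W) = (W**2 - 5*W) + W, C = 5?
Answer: -1/5 ≈ -0.20000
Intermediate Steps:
H(W) = W**2 - 4*W
o(l) = 1/l (o(l) = l/l**2 = 1/l)
-o(H(C)) = -1/(5*(-4 + 5)) = -1/(5*1) = -1/5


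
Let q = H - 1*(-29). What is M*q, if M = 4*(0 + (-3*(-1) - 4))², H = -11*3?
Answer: -16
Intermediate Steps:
H = -33
q = -4 (q = -33 - 1*(-29) = -33 + 29 = -4)
M = 4 (M = 4*(0 + (3 - 4))² = 4*(0 - 1)² = 4*(-1)² = 4*1 = 4)
M*q = 4*(-4) = -16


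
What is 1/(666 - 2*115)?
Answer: 1/436 ≈ 0.0022936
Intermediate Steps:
1/(666 - 2*115) = 1/(666 - 230) = 1/436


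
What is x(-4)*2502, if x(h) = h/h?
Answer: 2502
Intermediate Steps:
x(h) = 1
x(-4)*2502 = 1*2502 = 2502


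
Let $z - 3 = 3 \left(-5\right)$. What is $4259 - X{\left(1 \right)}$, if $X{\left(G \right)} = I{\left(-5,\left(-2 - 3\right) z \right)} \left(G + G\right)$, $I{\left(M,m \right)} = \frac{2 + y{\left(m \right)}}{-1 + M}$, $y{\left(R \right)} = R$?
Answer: $\frac{12839}{3} \approx 4279.7$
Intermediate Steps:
$z = -12$ ($z = 3 + 3 \left(-5\right) = 3 - 15 = -12$)
$I{\left(M,m \right)} = \frac{2 + m}{-1 + M}$
$X{\left(G \right)} = - \frac{62 G}{3}$ ($X{\left(G \right)} = \frac{2 + \left(-2 - 3\right) \left(-12\right)}{-1 - 5} \left(G + G\right) = \frac{2 - -60}{-6} \cdot 2 G = - \frac{2 + 60}{6} \cdot 2 G = \left(- \frac{1}{6}\right) 62 \cdot 2 G = - \frac{31 \cdot 2 G}{3} = - \frac{62 G}{3}$)
$4259 - X{\left(1 \right)} = 4259 - \left(- \frac{62}{3}\right) 1 = 4259 - - \frac{62}{3} = 4259 + \frac{62}{3} = \frac{12839}{3}$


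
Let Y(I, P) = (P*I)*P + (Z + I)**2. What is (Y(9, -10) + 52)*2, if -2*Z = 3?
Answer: 4033/2 ≈ 2016.5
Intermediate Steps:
Z = -3/2 (Z = -1/2*3 = -3/2 ≈ -1.5000)
Y(I, P) = (-3/2 + I)**2 + I*P**2 (Y(I, P) = (P*I)*P + (-3/2 + I)**2 = (I*P)*P + (-3/2 + I)**2 = I*P**2 + (-3/2 + I)**2 = (-3/2 + I)**2 + I*P**2)
(Y(9, -10) + 52)*2 = (((-3 + 2*9)**2/4 + 9*(-10)**2) + 52)*2 = (((-3 + 18)**2/4 + 9*100) + 52)*2 = (((1/4)*15**2 + 900) + 52)*2 = (((1/4)*225 + 900) + 52)*2 = ((225/4 + 900) + 52)*2 = (3825/4 + 52)*2 = (4033/4)*2 = 4033/2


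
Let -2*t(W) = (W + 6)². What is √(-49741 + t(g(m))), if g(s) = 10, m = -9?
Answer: 3*I*√5541 ≈ 223.31*I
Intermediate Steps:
t(W) = -(6 + W)²/2 (t(W) = -(W + 6)²/2 = -(6 + W)²/2)
√(-49741 + t(g(m))) = √(-49741 - (6 + 10)²/2) = √(-49741 - ½*16²) = √(-49741 - ½*256) = √(-49741 - 128) = √(-49869) = 3*I*√5541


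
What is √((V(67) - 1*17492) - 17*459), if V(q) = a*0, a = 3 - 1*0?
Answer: I*√25295 ≈ 159.04*I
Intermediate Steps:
a = 3 (a = 3 + 0 = 3)
V(q) = 0 (V(q) = 3*0 = 0)
√((V(67) - 1*17492) - 17*459) = √((0 - 1*17492) - 17*459) = √((0 - 17492) - 7803) = √(-17492 - 7803) = √(-25295) = I*√25295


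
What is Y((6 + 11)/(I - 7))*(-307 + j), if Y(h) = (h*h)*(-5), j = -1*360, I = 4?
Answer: 963815/9 ≈ 1.0709e+5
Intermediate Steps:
j = -360
Y(h) = -5*h² (Y(h) = h²*(-5) = -5*h²)
Y((6 + 11)/(I - 7))*(-307 + j) = (-5*(6 + 11)²/(4 - 7)²)*(-307 - 360) = -5*(17/(-3))²*(-667) = -5*(17*(-⅓))²*(-667) = -5*(-17/3)²*(-667) = -5*289/9*(-667) = -1445/9*(-667) = 963815/9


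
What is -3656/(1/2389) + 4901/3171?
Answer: -27696092563/3171 ≈ -8.7342e+6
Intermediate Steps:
-3656/(1/2389) + 4901/3171 = -3656/1/2389 + 4901*(1/3171) = -3656*2389 + 4901/3171 = -8734184 + 4901/3171 = -27696092563/3171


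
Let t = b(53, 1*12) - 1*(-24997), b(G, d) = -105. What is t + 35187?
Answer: 60079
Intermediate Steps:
t = 24892 (t = -105 - 1*(-24997) = -105 + 24997 = 24892)
t + 35187 = 24892 + 35187 = 60079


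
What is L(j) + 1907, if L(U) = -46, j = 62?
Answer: 1861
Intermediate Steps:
L(j) + 1907 = -46 + 1907 = 1861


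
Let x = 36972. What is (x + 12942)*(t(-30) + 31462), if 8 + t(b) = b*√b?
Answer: 1569994956 - 1497420*I*√30 ≈ 1.57e+9 - 8.2017e+6*I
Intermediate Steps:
t(b) = -8 + b^(3/2) (t(b) = -8 + b*√b = -8 + b^(3/2))
(x + 12942)*(t(-30) + 31462) = (36972 + 12942)*((-8 + (-30)^(3/2)) + 31462) = 49914*((-8 - 30*I*√30) + 31462) = 49914*(31454 - 30*I*√30) = 1569994956 - 1497420*I*√30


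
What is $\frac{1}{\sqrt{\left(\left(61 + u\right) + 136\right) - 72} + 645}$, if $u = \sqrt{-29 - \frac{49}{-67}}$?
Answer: $\frac{67}{43215 + \sqrt{67} \sqrt{8375 + i \sqrt{126898}}} \approx 0.001524 - 5.521 \cdot 10^{-7} i$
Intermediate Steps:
$u = \frac{i \sqrt{126898}}{67}$ ($u = \sqrt{-29 - - \frac{49}{67}} = \sqrt{-29 + \frac{49}{67}} = \sqrt{- \frac{1894}{67}} = \frac{i \sqrt{126898}}{67} \approx 5.3168 i$)
$\frac{1}{\sqrt{\left(\left(61 + u\right) + 136\right) - 72} + 645} = \frac{1}{\sqrt{\left(\left(61 + \frac{i \sqrt{126898}}{67}\right) + 136\right) - 72} + 645} = \frac{1}{\sqrt{\left(197 + \frac{i \sqrt{126898}}{67}\right) - 72} + 645} = \frac{1}{\sqrt{125 + \frac{i \sqrt{126898}}{67}} + 645} = \frac{1}{645 + \sqrt{125 + \frac{i \sqrt{126898}}{67}}}$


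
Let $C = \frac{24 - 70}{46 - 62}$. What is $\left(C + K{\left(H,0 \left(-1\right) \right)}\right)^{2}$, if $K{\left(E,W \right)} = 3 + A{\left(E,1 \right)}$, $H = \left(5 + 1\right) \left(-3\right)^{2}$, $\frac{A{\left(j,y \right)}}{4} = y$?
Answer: $\frac{6241}{64} \approx 97.516$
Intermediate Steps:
$A{\left(j,y \right)} = 4 y$
$H = 54$ ($H = 6 \cdot 9 = 54$)
$K{\left(E,W \right)} = 7$ ($K{\left(E,W \right)} = 3 + 4 \cdot 1 = 3 + 4 = 7$)
$C = \frac{23}{8}$ ($C = - \frac{46}{-16} = \left(-46\right) \left(- \frac{1}{16}\right) = \frac{23}{8} \approx 2.875$)
$\left(C + K{\left(H,0 \left(-1\right) \right)}\right)^{2} = \left(\frac{23}{8} + 7\right)^{2} = \left(\frac{79}{8}\right)^{2} = \frac{6241}{64}$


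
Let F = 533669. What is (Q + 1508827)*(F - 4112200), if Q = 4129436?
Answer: -20176698931653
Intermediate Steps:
(Q + 1508827)*(F - 4112200) = (4129436 + 1508827)*(533669 - 4112200) = 5638263*(-3578531) = -20176698931653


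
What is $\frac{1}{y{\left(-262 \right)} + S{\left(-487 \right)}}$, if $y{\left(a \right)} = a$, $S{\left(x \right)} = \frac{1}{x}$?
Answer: $- \frac{487}{127595} \approx -0.0038168$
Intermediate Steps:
$\frac{1}{y{\left(-262 \right)} + S{\left(-487 \right)}} = \frac{1}{-262 + \frac{1}{-487}} = \frac{1}{-262 - \frac{1}{487}} = \frac{1}{- \frac{127595}{487}} = - \frac{487}{127595}$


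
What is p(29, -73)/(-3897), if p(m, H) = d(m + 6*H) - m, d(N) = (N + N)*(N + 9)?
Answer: -109057/1299 ≈ -83.955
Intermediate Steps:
d(N) = 2*N*(9 + N) (d(N) = (2*N)*(9 + N) = 2*N*(9 + N))
p(m, H) = -m + 2*(m + 6*H)*(9 + m + 6*H) (p(m, H) = 2*(m + 6*H)*(9 + (m + 6*H)) - m = 2*(m + 6*H)*(9 + m + 6*H) - m = -m + 2*(m + 6*H)*(9 + m + 6*H))
p(29, -73)/(-3897) = (-1*29 + 2*(29 + 6*(-73))*(9 + 29 + 6*(-73)))/(-3897) = (-29 + 2*(29 - 438)*(9 + 29 - 438))*(-1/3897) = (-29 + 2*(-409)*(-400))*(-1/3897) = (-29 + 327200)*(-1/3897) = 327171*(-1/3897) = -109057/1299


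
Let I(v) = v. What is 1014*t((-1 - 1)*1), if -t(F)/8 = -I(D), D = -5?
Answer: -40560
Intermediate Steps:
t(F) = -40 (t(F) = -(-8)*(-5) = -8*5 = -40)
1014*t((-1 - 1)*1) = 1014*(-40) = -40560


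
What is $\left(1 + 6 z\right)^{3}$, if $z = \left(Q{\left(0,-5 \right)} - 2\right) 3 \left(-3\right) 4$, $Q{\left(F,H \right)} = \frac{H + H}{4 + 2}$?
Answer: $498677257$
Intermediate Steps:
$Q{\left(F,H \right)} = \frac{H}{3}$ ($Q{\left(F,H \right)} = \frac{2 H}{6} = 2 H \frac{1}{6} = \frac{H}{3}$)
$z = 132$ ($z = \left(\frac{1}{3} \left(-5\right) - 2\right) 3 \left(-3\right) 4 = \left(- \frac{5}{3} - 2\right) \left(\left(-9\right) 4\right) = \left(- \frac{11}{3}\right) \left(-36\right) = 132$)
$\left(1 + 6 z\right)^{3} = \left(1 + 6 \cdot 132\right)^{3} = \left(1 + 792\right)^{3} = 793^{3} = 498677257$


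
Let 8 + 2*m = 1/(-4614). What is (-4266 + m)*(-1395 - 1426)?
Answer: 111157445581/9228 ≈ 1.2046e+7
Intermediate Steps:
m = -36913/9228 (m = -4 + (1/2)/(-4614) = -4 + (1/2)*(-1/4614) = -4 - 1/9228 = -36913/9228 ≈ -4.0001)
(-4266 + m)*(-1395 - 1426) = (-4266 - 36913/9228)*(-1395 - 1426) = -39403561/9228*(-2821) = 111157445581/9228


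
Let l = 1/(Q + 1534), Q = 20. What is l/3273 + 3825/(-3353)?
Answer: -2779267471/2436309918 ≈ -1.1408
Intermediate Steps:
l = 1/1554 (l = 1/(20 + 1534) = 1/1554 ≈ 0.00064350)
l/3273 + 3825/(-3353) = (1/1554)/3273 + 3825/(-3353) = (1/1554)*(1/3273) + 3825*(-1/3353) = 1/5086242 - 3825/3353 = -2779267471/2436309918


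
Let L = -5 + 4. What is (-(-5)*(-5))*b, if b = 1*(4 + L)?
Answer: -75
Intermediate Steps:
L = -1
b = 3 (b = 1*(4 - 1) = 1*3 = 3)
(-(-5)*(-5))*b = -(-5)*(-5)*3 = -1*25*3 = -25*3 = -75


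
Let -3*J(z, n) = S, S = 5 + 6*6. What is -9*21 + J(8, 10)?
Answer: -608/3 ≈ -202.67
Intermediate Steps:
S = 41 (S = 5 + 36 = 41)
J(z, n) = -41/3 (J(z, n) = -⅓*41 = -41/3)
-9*21 + J(8, 10) = -9*21 - 41/3 = -189 - 41/3 = -608/3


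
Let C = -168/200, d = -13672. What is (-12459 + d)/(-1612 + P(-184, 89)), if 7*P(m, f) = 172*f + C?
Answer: -4572925/100579 ≈ -45.466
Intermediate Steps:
C = -21/25 (C = -168*1/200 = -21/25 ≈ -0.84000)
P(m, f) = -3/25 + 172*f/7 (P(m, f) = (172*f - 21/25)/7 = (-21/25 + 172*f)/7 = -3/25 + 172*f/7)
(-12459 + d)/(-1612 + P(-184, 89)) = (-12459 - 13672)/(-1612 + (-3/25 + (172/7)*89)) = -26131/(-1612 + (-3/25 + 15308/7)) = -26131/(-1612 + 382679/175) = -26131/100579/175 = -26131*175/100579 = -4572925/100579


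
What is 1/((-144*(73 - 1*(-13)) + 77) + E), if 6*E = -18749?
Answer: -6/92591 ≈ -6.4801e-5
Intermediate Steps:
E = -18749/6 (E = (1/6)*(-18749) = -18749/6 ≈ -3124.8)
1/((-144*(73 - 1*(-13)) + 77) + E) = 1/((-144*(73 - 1*(-13)) + 77) - 18749/6) = 1/((-144*(73 + 13) + 77) - 18749/6) = 1/((-144*86 + 77) - 18749/6) = 1/((-12384 + 77) - 18749/6) = 1/(-12307 - 18749/6) = 1/(-92591/6) = -6/92591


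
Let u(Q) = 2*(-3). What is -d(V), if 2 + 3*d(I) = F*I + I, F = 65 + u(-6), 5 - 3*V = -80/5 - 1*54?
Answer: -1498/3 ≈ -499.33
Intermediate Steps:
u(Q) = -6
V = 25 (V = 5/3 - (-80/5 - 1*54)/3 = 5/3 - (-80*⅕ - 54)/3 = 5/3 - (-16 - 54)/3 = 5/3 - ⅓*(-70) = 5/3 + 70/3 = 25)
F = 59 (F = 65 - 6 = 59)
d(I) = -⅔ + 20*I (d(I) = -⅔ + (59*I + I)/3 = -⅔ + (60*I)/3 = -⅔ + 20*I)
-d(V) = -(-⅔ + 20*25) = -(-⅔ + 500) = -1*1498/3 = -1498/3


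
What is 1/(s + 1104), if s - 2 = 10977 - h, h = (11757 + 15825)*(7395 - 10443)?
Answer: 1/84082019 ≈ 1.1893e-8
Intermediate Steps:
h = -84069936 (h = 27582*(-3048) = -84069936)
s = 84080915 (s = 2 + (10977 - 1*(-84069936)) = 2 + (10977 + 84069936) = 2 + 84080913 = 84080915)
1/(s + 1104) = 1/(84080915 + 1104) = 1/84082019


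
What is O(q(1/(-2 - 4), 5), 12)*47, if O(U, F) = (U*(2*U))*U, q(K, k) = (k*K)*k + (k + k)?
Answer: 2015125/108 ≈ 18659.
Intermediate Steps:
q(K, k) = 2*k + K*k² (q(K, k) = (K*k)*k + 2*k = K*k² + 2*k = 2*k + K*k²)
O(U, F) = 2*U³ (O(U, F) = (2*U²)*U = 2*U³)
O(q(1/(-2 - 4), 5), 12)*47 = (2*(5*(2 + 5/(-2 - 4)))³)*47 = (2*(5*(2 + 5/(-6)))³)*47 = (2*(5*(2 - ⅙*5))³)*47 = (2*(5*(2 - ⅚))³)*47 = (2*(5*(7/6))³)*47 = (2*(35/6)³)*47 = (2*(42875/216))*47 = (42875/108)*47 = 2015125/108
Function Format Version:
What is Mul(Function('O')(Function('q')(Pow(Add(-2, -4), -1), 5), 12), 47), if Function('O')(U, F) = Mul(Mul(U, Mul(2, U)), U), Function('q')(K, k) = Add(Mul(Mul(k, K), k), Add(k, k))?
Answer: Rational(2015125, 108) ≈ 18659.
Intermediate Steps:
Function('q')(K, k) = Add(Mul(2, k), Mul(K, Pow(k, 2))) (Function('q')(K, k) = Add(Mul(Mul(K, k), k), Mul(2, k)) = Add(Mul(K, Pow(k, 2)), Mul(2, k)) = Add(Mul(2, k), Mul(K, Pow(k, 2))))
Function('O')(U, F) = Mul(2, Pow(U, 3)) (Function('O')(U, F) = Mul(Mul(2, Pow(U, 2)), U) = Mul(2, Pow(U, 3)))
Mul(Function('O')(Function('q')(Pow(Add(-2, -4), -1), 5), 12), 47) = Mul(Mul(2, Pow(Mul(5, Add(2, Mul(Pow(Add(-2, -4), -1), 5))), 3)), 47) = Mul(Mul(2, Pow(Mul(5, Add(2, Mul(Pow(-6, -1), 5))), 3)), 47) = Mul(Mul(2, Pow(Mul(5, Add(2, Mul(Rational(-1, 6), 5))), 3)), 47) = Mul(Mul(2, Pow(Mul(5, Add(2, Rational(-5, 6))), 3)), 47) = Mul(Mul(2, Pow(Mul(5, Rational(7, 6)), 3)), 47) = Mul(Mul(2, Pow(Rational(35, 6), 3)), 47) = Mul(Mul(2, Rational(42875, 216)), 47) = Mul(Rational(42875, 108), 47) = Rational(2015125, 108)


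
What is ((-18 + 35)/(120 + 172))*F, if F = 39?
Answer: 663/292 ≈ 2.2705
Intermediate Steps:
((-18 + 35)/(120 + 172))*F = ((-18 + 35)/(120 + 172))*39 = (17/292)*39 = 663/292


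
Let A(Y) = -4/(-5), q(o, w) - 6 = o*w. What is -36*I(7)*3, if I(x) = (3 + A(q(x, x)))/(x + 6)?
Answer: -2052/65 ≈ -31.569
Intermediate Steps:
q(o, w) = 6 + o*w
A(Y) = 4/5 (A(Y) = -4*(-1/5) = 4/5)
I(x) = 19/(5*(6 + x)) (I(x) = (3 + 4/5)/(x + 6) = 19/(5*(6 + x)))
-36*I(7)*3 = -684/(5*(6 + 7))*3 = -684/(5*13)*3 = -36*19/65*3 = -684/65*3 = -2052/65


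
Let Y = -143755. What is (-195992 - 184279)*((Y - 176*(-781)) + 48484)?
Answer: -16041732135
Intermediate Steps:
(-195992 - 184279)*((Y - 176*(-781)) + 48484) = (-195992 - 184279)*((-143755 - 176*(-781)) + 48484) = -380271*((-143755 - 1*(-137456)) + 48484) = -380271*((-143755 + 137456) + 48484) = -380271*(-6299 + 48484) = -380271*42185 = -16041732135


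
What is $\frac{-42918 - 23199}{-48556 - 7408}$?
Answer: $\frac{66117}{55964} \approx 1.1814$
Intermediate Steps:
$\frac{-42918 - 23199}{-48556 - 7408} = - \frac{66117}{-55964} = \left(-66117\right) \left(- \frac{1}{55964}\right) = \frac{66117}{55964}$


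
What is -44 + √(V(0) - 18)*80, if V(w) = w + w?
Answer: -44 + 240*I*√2 ≈ -44.0 + 339.41*I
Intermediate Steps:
V(w) = 2*w
-44 + √(V(0) - 18)*80 = -44 + √(2*0 - 18)*80 = -44 + √(0 - 18)*80 = -44 + √(-18)*80 = -44 + (3*I*√2)*80 = -44 + 240*I*√2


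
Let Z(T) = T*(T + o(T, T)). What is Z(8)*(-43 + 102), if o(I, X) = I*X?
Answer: 33984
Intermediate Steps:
Z(T) = T*(T + T²) (Z(T) = T*(T + T*T) = T*(T + T²))
Z(8)*(-43 + 102) = (8²*(1 + 8))*(-43 + 102) = (64*9)*59 = 576*59 = 33984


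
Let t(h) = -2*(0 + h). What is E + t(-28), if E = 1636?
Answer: 1692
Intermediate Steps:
t(h) = -2*h
E + t(-28) = 1636 - 2*(-28) = 1636 + 56 = 1692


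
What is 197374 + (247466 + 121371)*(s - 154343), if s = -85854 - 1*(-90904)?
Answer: -55064584867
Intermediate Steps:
s = 5050 (s = -85854 + 90904 = 5050)
197374 + (247466 + 121371)*(s - 154343) = 197374 + (247466 + 121371)*(5050 - 154343) = 197374 + 368837*(-149293) = 197374 - 55064782241 = -55064584867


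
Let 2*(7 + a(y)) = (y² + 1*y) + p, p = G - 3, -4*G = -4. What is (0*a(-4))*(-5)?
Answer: 0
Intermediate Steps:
G = 1 (G = -¼*(-4) = 1)
p = -2 (p = 1 - 3 = -2)
a(y) = -8 + y/2 + y²/2 (a(y) = -7 + ((y² + 1*y) - 2)/2 = -7 + ((y² + y) - 2)/2 = -7 + ((y + y²) - 2)/2 = -7 + (-2 + y + y²)/2 = -7 + (-1 + y/2 + y²/2) = -8 + y/2 + y²/2)
(0*a(-4))*(-5) = (0*(-8 + (½)*(-4) + (½)*(-4)²))*(-5) = (0*(-8 - 2 + (½)*16))*(-5) = (0*(-8 - 2 + 8))*(-5) = (0*(-2))*(-5) = 0*(-5) = 0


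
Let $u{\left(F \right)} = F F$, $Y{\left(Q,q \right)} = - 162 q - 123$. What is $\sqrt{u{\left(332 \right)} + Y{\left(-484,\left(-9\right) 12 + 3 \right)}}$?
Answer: $\sqrt{127111} \approx 356.53$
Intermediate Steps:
$Y{\left(Q,q \right)} = -123 - 162 q$
$u{\left(F \right)} = F^{2}$
$\sqrt{u{\left(332 \right)} + Y{\left(-484,\left(-9\right) 12 + 3 \right)}} = \sqrt{332^{2} - \left(123 + 162 \left(\left(-9\right) 12 + 3\right)\right)} = \sqrt{110224 - \left(123 + 162 \left(-108 + 3\right)\right)} = \sqrt{110224 - -16887} = \sqrt{110224 + \left(-123 + 17010\right)} = \sqrt{110224 + 16887} = \sqrt{127111}$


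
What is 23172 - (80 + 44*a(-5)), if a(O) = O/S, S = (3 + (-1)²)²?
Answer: 92423/4 ≈ 23106.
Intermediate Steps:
S = 16 (S = (3 + 1)² = 4² = 16)
a(O) = O/16
23172 - (80 + 44*a(-5)) = 23172 - (80 + 44*((1/16)*(-5))) = 23172 - (80 + 44*(-5/16)) = 23172 - (80 - 55/4) = 23172 - 1*265/4 = 23172 - 265/4 = 92423/4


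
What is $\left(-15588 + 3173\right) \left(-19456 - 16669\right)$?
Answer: $448491875$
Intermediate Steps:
$\left(-15588 + 3173\right) \left(-19456 - 16669\right) = \left(-12415\right) \left(-36125\right) = 448491875$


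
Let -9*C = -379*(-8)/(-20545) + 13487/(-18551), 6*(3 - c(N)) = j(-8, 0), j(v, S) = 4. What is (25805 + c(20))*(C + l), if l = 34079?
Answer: 3016804677007043408/3430172655 ≈ 8.7949e+8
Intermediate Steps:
c(N) = 7/3 (c(N) = 3 - ⅙*4 = 3 - ⅔ = 7/3)
C = 111112349/1143390885 (C = -(-379*(-8)/(-20545) + 13487/(-18551))/9 = -(3032*(-1/20545) + 13487*(-1/18551))/9 = -(-3032/20545 - 13487/18551)/9 = -⅑*(-333337047/381130295) = 111112349/1143390885 ≈ 0.097178)
(25805 + c(20))*(C + l) = (25805 + 7/3)*(111112349/1143390885 + 34079) = (77422/3)*(38965729082264/1143390885) = 3016804677007043408/3430172655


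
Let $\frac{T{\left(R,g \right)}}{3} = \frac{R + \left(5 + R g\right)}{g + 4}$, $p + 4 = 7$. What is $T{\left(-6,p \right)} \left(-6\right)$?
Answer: $\frac{342}{7} \approx 48.857$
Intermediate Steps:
$p = 3$ ($p = -4 + 7 = 3$)
$T{\left(R,g \right)} = \frac{3 \left(5 + R + R g\right)}{4 + g}$ ($T{\left(R,g \right)} = 3 \frac{R + \left(5 + R g\right)}{g + 4} = 3 \frac{5 + R + R g}{4 + g} = \frac{3 \left(5 + R + R g\right)}{4 + g}$)
$T{\left(-6,p \right)} \left(-6\right) = \frac{3 \left(5 - 6 - 18\right)}{4 + 3} \left(-6\right) = \frac{3 \left(5 - 6 - 18\right)}{7} \left(-6\right) = 3 \cdot \frac{1}{7} \left(-19\right) \left(-6\right) = \left(- \frac{57}{7}\right) \left(-6\right) = \frac{342}{7}$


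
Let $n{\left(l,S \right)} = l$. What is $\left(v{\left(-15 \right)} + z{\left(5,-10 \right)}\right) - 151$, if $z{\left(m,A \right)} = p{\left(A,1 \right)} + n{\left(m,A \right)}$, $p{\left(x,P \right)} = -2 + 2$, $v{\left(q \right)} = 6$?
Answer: $-140$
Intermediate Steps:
$p{\left(x,P \right)} = 0$
$z{\left(m,A \right)} = m$ ($z{\left(m,A \right)} = 0 + m = m$)
$\left(v{\left(-15 \right)} + z{\left(5,-10 \right)}\right) - 151 = \left(6 + 5\right) - 151 = 11 - 151 = -140$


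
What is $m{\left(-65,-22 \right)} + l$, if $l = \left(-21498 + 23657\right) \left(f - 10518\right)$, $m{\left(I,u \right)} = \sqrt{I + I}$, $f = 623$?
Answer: $-21363305 + i \sqrt{130} \approx -2.1363 \cdot 10^{7} + 11.402 i$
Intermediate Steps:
$m{\left(I,u \right)} = \sqrt{2} \sqrt{I}$ ($m{\left(I,u \right)} = \sqrt{2 I} = \sqrt{2} \sqrt{I}$)
$l = -21363305$ ($l = \left(-21498 + 23657\right) \left(623 - 10518\right) = 2159 \left(-9895\right) = -21363305$)
$m{\left(-65,-22 \right)} + l = \sqrt{2} \sqrt{-65} - 21363305 = \sqrt{2} i \sqrt{65} - 21363305 = i \sqrt{130} - 21363305 = -21363305 + i \sqrt{130}$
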